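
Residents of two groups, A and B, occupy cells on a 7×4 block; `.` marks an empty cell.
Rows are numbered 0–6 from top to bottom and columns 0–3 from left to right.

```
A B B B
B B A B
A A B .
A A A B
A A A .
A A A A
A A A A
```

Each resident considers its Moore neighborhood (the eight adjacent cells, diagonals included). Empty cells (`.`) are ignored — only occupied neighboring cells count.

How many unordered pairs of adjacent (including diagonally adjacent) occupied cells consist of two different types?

18

Scan each occupied cell's neighbors to the right and below (and the two forward diagonals) so each pair is counted once.
From row 0: 6 unlike of 13 pairs (running 6/13).
From row 1: 7 unlike of 11 pairs (running 13/24).
From row 2: 3 unlike of 10 pairs (running 16/34).
From row 3: 2 unlike of 11 pairs (running 18/45).
From row 4: 0 unlike of 10 pairs (running 18/55).
From row 5: 0 unlike of 13 pairs (running 18/68).
From row 6: 0 unlike of 3 pairs (running 18/71).
Total adjacent occupied pairs: 71; unlike-type pairs: 18.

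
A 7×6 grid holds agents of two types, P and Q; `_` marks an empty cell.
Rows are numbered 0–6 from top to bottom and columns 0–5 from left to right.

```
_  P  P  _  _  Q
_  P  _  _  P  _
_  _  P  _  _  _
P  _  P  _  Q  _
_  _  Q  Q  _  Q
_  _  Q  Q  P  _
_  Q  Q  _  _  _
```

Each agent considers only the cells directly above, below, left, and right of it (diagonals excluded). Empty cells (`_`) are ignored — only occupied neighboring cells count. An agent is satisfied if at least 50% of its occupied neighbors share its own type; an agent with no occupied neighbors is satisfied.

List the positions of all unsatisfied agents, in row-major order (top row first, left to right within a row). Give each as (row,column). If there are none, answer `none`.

Row 0: (0,1)P 2/2 ok · (0,2)P 1/1 ok · (0,5)Q 0/0 ok
Row 1: (1,1)P 1/1 ok · (1,4)P 0/0 ok
Row 2: (2,2)P 1/1 ok
Row 3: (3,0)P 0/0 ok · (3,2)P 1/2 ok · (3,4)Q 0/0 ok
Row 4: (4,2)Q 2/3 ok · (4,3)Q 2/2 ok · (4,5)Q 0/0 ok
Row 5: (5,2)Q 3/3 ok · (5,3)Q 2/3 ok · (5,4)P 0/1 unhappy
Row 6: (6,1)Q 1/1 ok · (6,2)Q 2/2 ok

(5,4)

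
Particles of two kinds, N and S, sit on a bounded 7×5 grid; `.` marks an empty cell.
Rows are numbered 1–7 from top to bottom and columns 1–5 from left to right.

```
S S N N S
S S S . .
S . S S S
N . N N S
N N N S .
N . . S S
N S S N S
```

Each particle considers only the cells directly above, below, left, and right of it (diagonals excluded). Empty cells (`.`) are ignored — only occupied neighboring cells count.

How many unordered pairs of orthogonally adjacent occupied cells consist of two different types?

13

Scan each occupied cell's neighbors to the right and below so each pair is counted once.
From row 1: 3 unlike of 7 pairs (running 3/7).
From row 2: 0 unlike of 4 pairs (running 3/11).
From row 3: 3 unlike of 6 pairs (running 6/17).
From row 4: 2 unlike of 5 pairs (running 8/22).
From row 5: 1 unlike of 5 pairs (running 9/27).
From row 6: 1 unlike of 4 pairs (running 10/31).
From row 7: 3 unlike of 4 pairs (running 13/35).
Total adjacent occupied pairs: 35; unlike-type pairs: 13.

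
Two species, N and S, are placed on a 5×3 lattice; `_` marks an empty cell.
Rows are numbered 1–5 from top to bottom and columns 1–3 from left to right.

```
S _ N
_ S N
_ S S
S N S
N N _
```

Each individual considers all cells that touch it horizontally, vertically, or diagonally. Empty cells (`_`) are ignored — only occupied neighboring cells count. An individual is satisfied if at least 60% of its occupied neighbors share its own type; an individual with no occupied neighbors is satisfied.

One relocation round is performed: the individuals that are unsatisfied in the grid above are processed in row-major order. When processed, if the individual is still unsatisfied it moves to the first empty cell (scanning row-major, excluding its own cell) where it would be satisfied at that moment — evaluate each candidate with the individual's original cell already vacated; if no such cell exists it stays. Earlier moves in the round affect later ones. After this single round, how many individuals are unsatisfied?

2

Initially unsatisfied (in order): (1,3), (2,3), (4,1), (4,2), (4,3), (5,2).
  (1,3) → (5,3).
  (2,3): no empty cell satisfies it; stays.
  (4,1) → (1,2).
  (4,2) → (4,1).
  (4,3) → (1,3).
  (5,2): now satisfied by earlier moves; stays.
Resulting grid:
S S S
_ S N
_ S S
N _ _
N N N
Unsatisfied now: (2,3), (3,2).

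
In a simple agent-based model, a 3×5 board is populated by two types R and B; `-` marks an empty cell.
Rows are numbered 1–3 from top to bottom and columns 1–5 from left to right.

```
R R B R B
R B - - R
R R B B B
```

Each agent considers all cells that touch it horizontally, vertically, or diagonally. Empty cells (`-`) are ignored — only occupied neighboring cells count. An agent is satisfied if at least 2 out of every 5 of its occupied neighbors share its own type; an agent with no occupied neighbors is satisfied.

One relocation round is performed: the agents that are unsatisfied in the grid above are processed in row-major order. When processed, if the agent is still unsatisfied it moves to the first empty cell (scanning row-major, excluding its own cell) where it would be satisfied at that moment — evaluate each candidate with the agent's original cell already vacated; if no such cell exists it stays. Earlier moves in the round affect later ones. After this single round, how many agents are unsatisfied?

Initially unsatisfied (in order): (1,3), (1,4), (1,5), (2,2), (2,5).
  (1,3) → (2,3).
  (1,4): no empty cell satisfies it; stays.
  (1,5) → (1,3).
  (2,2) → (2,4).
  (2,5) → (1,5).
Resulting grid:
R R B R R
R - B B -
R R B B B
Unsatisfied now: (1,4).

1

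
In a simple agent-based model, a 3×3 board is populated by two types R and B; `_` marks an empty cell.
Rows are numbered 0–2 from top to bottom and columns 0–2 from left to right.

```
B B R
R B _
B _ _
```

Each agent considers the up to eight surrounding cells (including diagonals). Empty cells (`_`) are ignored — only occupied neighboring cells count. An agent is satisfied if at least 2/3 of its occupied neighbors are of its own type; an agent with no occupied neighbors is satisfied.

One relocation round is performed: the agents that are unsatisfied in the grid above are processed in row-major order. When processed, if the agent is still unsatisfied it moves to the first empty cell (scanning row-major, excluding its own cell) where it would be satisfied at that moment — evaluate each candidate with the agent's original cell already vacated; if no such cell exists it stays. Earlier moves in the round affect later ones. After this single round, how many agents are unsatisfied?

3

Initially unsatisfied (in order): (0,1), (0,2), (1,0), (1,1), (2,0).
  (0,1) → (2,1).
  (0,2): no empty cell satisfies it; stays.
  (1,0): no empty cell satisfies it; stays.
  (1,1) → (2,2).
  (2,0) → (1,2).
Resulting grid:
B _ R
R _ B
_ B B
Unsatisfied now: (0,0), (0,2), (1,0).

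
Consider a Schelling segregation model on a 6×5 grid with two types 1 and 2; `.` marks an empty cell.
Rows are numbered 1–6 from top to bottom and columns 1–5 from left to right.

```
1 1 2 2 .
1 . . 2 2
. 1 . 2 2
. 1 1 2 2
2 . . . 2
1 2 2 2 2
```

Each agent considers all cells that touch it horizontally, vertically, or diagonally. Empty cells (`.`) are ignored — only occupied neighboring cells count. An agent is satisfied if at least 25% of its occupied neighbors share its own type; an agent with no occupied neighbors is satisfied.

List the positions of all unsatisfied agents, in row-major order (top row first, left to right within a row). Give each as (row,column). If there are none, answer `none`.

(6,1)

(1,1)1 2/2 satisfied
(1,2)1 2/3 satisfied
(1,3)2 2/3 satisfied
(1,4)2 3/3 satisfied
(2,1)1 3/3 satisfied
(2,4)2 5/5 satisfied
(2,5)2 4/4 satisfied
(3,2)1 3/3 satisfied
(3,4)2 5/6 satisfied
(3,5)2 5/5 satisfied
(4,2)1 2/3 satisfied
(4,3)1 2/4 satisfied
(4,4)2 4/5 satisfied
(4,5)2 4/4 satisfied
(5,1)2 1/3 satisfied
(5,5)2 4/4 satisfied
(6,1)1 0/2 not
(6,2)2 2/3 satisfied
(6,3)2 2/2 satisfied
(6,4)2 3/3 satisfied
(6,5)2 2/2 satisfied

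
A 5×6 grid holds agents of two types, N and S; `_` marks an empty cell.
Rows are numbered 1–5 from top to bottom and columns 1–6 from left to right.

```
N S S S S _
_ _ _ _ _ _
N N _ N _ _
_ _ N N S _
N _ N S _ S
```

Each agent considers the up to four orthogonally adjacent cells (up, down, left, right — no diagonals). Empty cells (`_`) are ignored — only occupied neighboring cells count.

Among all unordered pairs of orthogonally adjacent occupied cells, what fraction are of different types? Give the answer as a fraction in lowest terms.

Scan each occupied cell's neighbors to the right and below so each pair is counted once.
From row 1: 1 unlike of 4 pairs (running 1/4).
From row 3: 0 unlike of 2 pairs (running 1/6).
From row 4: 2 unlike of 4 pairs (running 3/10).
From row 5: 1 unlike of 1 pairs (running 4/11).
Total adjacent occupied pairs: 11; unlike-type pairs: 4.
4/11 is already in lowest terms.

4/11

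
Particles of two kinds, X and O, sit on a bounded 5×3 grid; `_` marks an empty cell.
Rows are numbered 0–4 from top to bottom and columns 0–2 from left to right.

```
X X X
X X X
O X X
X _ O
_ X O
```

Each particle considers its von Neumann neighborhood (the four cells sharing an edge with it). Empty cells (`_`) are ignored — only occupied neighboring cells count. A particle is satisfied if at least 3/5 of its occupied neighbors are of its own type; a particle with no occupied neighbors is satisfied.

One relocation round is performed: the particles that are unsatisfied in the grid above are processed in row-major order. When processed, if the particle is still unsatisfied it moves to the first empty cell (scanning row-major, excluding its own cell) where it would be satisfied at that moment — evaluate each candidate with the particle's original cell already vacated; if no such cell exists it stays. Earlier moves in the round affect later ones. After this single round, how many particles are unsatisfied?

3

Initially unsatisfied (in order): (2,0), (3,0), (3,2), (4,1), (4,2).
  (2,0): no empty cell satisfies it; stays.
  (3,0) → (3,1).
  (3,2): no empty cell satisfies it; stays.
  (4,1) → (4,0).
  (4,2): now satisfied by earlier moves; stays.
Resulting grid:
X X X
X X X
O X X
_ X O
X _ O
Unsatisfied now: (2,0), (3,1), (3,2).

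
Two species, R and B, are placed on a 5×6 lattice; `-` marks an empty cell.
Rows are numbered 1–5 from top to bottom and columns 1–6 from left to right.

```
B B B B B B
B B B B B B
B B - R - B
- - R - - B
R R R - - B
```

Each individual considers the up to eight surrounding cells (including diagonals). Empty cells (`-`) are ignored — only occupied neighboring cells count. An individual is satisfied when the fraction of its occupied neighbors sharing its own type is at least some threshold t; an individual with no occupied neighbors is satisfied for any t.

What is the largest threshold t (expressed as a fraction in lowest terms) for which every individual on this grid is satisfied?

(1,1)B 3/3
(1,2)B 5/5
(1,3)B 5/5
(1,4)B 5/5
(1,5)B 5/5
(1,6)B 3/3
(2,1)B 5/5
(2,2)B 7/7
(2,3)B 6/7
(2,4)B 5/6
(2,5)B 6/7
(2,6)B 4/4
(3,1)B 3/3
(3,2)B 4/5
(3,4)R 1/4
(3,6)B 3/3
(4,3)R 3/4
(4,6)B 2/2
(5,1)R 1/1
(5,2)R 3/3
(5,3)R 2/2
(5,6)B 1/1
The smallest same-type fraction is 1/4 at (3,4), which reduces to 1/4. Any threshold above that leaves this individual unsatisfied.

1/4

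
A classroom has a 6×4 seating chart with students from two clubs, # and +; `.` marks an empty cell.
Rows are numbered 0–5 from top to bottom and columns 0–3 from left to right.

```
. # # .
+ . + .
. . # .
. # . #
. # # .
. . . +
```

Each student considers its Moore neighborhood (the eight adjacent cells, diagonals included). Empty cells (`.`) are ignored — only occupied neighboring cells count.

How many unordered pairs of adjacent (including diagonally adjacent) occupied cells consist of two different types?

5

Scan each occupied cell's neighbors to the right and below (and the two forward diagonals) so each pair is counted once.
From row 0: 3 unlike of 4 pairs (running 3/4).
From row 1: 1 unlike of 1 pairs (running 4/5).
From row 2: 0 unlike of 2 pairs (running 4/7).
From row 3: 0 unlike of 3 pairs (running 4/10).
From row 4: 1 unlike of 2 pairs (running 5/12).
Total adjacent occupied pairs: 12; unlike-type pairs: 5.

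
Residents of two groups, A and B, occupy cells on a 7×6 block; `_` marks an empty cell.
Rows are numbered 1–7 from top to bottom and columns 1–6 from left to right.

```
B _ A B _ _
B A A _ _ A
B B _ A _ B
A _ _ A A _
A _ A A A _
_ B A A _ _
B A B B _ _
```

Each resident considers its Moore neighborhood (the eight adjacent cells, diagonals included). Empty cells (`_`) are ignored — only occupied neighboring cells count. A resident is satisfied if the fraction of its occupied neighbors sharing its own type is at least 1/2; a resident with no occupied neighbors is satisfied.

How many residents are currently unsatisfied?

10

(1,1)B 1/2 ok
(1,3)A 2/3 ok
(1,4)B 0/2 unhappy
(2,1)B 3/4 ok
(2,2)A 2/6 unhappy
(2,3)A 3/5 ok
(2,6)A 0/1 unhappy
(3,1)B 2/4 ok
(3,2)B 2/5 unhappy
(3,4)A 3/3 ok
(3,6)B 0/2 unhappy
(4,1)A 1/3 unhappy
(4,4)A 5/5 ok
(4,5)A 4/5 ok
(5,1)A 1/2 ok
(5,3)A 4/5 ok
(5,4)A 6/6 ok
(5,5)A 4/4 ok
(6,2)B 2/6 unhappy
(6,3)A 4/7 ok
(6,4)A 4/6 ok
(7,1)B 1/2 ok
(7,2)A 1/4 unhappy
(7,3)B 2/5 unhappy
(7,4)B 1/3 unhappy
Unsatisfied: (1,4), (2,2), (2,6), (3,2), (3,6), (4,1), (6,2), (7,2), (7,3), (7,4) — 10 in total.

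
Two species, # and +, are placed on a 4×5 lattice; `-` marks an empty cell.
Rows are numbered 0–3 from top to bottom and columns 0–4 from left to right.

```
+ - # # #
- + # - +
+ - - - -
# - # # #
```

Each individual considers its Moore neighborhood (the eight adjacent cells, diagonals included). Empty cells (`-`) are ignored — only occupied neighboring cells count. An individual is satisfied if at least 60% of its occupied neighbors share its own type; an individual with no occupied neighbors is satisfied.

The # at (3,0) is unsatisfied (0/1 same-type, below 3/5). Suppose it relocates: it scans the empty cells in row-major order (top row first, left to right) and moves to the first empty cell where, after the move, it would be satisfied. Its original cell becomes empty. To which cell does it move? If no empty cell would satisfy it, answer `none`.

(1,3)

Vacating (3,0). Empty cells in order:
  (0,1): 2/4 same-type → still unsatisfied.
  (1,0): 0/3 same-type → still unsatisfied.
  (1,3): 4/5 same-type → satisfied — stop here.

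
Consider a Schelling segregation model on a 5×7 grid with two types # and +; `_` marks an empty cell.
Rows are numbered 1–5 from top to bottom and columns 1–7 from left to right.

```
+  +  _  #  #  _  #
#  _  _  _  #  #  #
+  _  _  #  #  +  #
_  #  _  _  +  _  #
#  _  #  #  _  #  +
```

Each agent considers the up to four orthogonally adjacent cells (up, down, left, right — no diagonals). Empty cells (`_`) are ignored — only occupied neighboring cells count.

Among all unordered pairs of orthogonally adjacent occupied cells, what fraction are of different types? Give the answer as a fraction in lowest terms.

Scan each occupied cell's neighbors to the right and below so each pair is counted once.
Row 1: +(1,1)–+(1,2)= +(1,1)–#(2,1)≠ #(1,4)–#(1,5)= #(1,5)–#(2,5)= #(1,7)–#(2,7)=  → 1/5 unlike.
Row 2: #(2,1)–+(3,1)≠ #(2,5)–#(2,6)= #(2,5)–#(3,5)= #(2,6)–#(2,7)= #(2,6)–+(3,6)≠ #(2,7)–#(3,7)=  → 2/6 unlike.
Row 3: #(3,4)–#(3,5)= #(3,5)–+(3,6)≠ #(3,5)–+(4,5)≠ +(3,6)–#(3,7)≠ #(3,7)–#(4,7)=  → 3/5 unlike.
Row 4: #(4,7)–+(5,7)≠  → 1/1 unlike.
Row 5: #(5,3)–#(5,4)= #(5,6)–+(5,7)≠  → 1/2 unlike.
Total adjacent occupied pairs: 19; unlike-type pairs: 8.
8/19 is already in lowest terms.

8/19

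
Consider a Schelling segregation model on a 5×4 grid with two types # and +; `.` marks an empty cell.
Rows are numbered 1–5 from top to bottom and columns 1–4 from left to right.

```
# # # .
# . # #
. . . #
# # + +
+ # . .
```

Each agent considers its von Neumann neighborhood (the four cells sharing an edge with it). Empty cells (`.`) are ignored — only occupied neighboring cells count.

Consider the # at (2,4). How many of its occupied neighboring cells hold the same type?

Occupied neighbors of (2,4): (3,4)=#, (2,3)=#.
Same type (#): 2 of 2.

2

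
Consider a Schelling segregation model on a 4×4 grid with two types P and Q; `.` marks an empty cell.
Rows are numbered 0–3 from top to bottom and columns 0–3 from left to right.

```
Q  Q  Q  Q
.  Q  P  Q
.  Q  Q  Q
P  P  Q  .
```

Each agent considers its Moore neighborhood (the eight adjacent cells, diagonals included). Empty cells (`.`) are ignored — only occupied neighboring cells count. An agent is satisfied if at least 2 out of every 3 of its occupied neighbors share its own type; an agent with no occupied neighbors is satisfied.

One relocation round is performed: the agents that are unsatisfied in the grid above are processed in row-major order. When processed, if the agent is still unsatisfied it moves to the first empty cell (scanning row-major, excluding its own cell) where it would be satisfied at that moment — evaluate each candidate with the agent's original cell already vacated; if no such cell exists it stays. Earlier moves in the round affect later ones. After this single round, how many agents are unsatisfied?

Initially unsatisfied (in order): (1,2), (2,1), (3,0), (3,1).
  (1,2): no empty cell satisfies it; stays.
  (2,1) → (1,0).
  (3,0): now satisfied by earlier moves; stays.
  (3,1): no empty cell satisfies it; stays.
Resulting grid:
Q Q Q Q
Q Q P Q
. . Q Q
P P Q .
Unsatisfied now: (1,2), (3,1).

2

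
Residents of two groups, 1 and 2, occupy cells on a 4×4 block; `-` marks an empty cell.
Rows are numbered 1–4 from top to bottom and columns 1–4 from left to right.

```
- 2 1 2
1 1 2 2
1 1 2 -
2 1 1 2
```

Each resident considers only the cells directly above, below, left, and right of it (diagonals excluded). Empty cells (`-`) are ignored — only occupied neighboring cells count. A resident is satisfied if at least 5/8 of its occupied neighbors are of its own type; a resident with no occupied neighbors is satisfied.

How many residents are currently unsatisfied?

(1,2)2 0/2 ✗
(1,3)1 0/3 ✗
(1,4)2 1/2 ✗
(2,1)1 2/2 ✓
(2,2)1 2/4 ✗
(2,3)2 2/4 ✗
(2,4)2 2/2 ✓
(3,1)1 2/3 ✓
(3,2)1 3/4 ✓
(3,3)2 1/3 ✗
(4,1)2 0/2 ✗
(4,2)1 2/3 ✓
(4,3)1 1/3 ✗
(4,4)2 0/1 ✗
Unsatisfied: (1,2), (1,3), (1,4), (2,2), (2,3), (3,3), (4,1), (4,3), (4,4) — 9 in total.

9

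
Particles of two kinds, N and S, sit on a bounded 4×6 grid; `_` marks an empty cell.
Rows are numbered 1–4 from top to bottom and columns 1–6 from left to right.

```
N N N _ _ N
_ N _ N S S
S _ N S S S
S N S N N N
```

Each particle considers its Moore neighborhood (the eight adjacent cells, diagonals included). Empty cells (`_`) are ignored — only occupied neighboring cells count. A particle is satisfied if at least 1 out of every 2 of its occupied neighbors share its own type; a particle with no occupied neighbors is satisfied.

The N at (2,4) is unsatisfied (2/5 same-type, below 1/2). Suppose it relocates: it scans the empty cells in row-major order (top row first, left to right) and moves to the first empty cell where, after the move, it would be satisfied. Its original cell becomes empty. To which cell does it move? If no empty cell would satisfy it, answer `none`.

(1,4)

Vacating (2,4). Empty cells in order:
  (1,4): 1/2 same-type → satisfied — stop here.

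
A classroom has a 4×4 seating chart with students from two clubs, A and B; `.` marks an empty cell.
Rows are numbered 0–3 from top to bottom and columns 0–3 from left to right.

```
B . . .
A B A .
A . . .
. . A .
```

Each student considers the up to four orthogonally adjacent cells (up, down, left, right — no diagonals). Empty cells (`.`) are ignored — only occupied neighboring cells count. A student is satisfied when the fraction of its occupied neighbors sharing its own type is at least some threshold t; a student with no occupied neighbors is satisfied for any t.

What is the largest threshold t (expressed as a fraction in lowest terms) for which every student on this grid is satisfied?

0/1

(0,0)B 0/1
(1,0)A 1/3
(1,1)B 0/2
(1,2)A 0/1
(2,0)A 1/1
(3,2)A — no occupied neighbors
The smallest same-type fraction is 0/1 at (0,0), which reduces to 0/1. Any threshold above that leaves this student unsatisfied.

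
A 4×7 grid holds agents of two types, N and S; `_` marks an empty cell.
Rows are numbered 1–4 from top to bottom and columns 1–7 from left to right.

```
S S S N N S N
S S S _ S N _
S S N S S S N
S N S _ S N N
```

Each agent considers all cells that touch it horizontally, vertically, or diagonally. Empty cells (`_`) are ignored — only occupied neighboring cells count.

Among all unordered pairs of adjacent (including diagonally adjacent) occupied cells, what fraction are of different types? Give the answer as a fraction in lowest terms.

8/21

Scan each occupied cell's neighbors to the right and below (and the two forward diagonals) so each pair is counted once.
From row 1: 7 unlike of 20 pairs (running 7/20).
From row 2: 5 unlike of 17 pairs (running 12/37).
From row 3: 9 unlike of 22 pairs (running 21/59).
From row 4: 3 unlike of 4 pairs (running 24/63).
Total adjacent occupied pairs: 63; unlike-type pairs: 24.
24/63 reduces to 8/21.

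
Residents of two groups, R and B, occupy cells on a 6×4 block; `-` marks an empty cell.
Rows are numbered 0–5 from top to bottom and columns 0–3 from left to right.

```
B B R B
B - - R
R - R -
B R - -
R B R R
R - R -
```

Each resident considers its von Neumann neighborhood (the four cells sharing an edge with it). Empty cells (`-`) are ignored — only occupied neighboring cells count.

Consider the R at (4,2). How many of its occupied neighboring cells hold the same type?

Occupied neighbors of (4,2): (5,2)=R, (4,1)=B, (4,3)=R.
Same type (R): 2 of 3.

2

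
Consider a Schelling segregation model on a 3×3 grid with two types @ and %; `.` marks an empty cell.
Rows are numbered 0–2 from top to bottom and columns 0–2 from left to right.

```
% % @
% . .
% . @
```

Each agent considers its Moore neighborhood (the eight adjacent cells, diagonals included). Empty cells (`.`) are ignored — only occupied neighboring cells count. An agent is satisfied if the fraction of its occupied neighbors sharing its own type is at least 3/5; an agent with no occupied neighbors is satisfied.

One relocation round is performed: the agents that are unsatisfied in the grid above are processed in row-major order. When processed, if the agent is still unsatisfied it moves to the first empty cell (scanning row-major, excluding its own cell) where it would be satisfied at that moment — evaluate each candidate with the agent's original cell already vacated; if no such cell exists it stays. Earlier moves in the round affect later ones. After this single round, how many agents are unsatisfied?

1

Initially unsatisfied (in order): (0,2).
  (0,2): no empty cell satisfies it; stays.
Resulting grid:
% % @
% . .
% . @
Unsatisfied now: (0,2).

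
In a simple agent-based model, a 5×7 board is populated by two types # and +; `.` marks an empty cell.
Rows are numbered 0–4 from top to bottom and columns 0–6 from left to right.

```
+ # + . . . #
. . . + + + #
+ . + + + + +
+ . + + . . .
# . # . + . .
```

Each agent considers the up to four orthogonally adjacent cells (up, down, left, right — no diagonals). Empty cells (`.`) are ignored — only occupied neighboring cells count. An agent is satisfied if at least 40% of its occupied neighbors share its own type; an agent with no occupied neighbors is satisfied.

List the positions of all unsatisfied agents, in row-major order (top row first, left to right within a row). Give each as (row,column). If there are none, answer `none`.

(0,0)+ 0/1 unhappy
(0,1)# 0/2 unhappy
(0,2)+ 0/1 unhappy
(0,6)# 1/1 ok
(1,3)+ 2/2 ok
(1,4)+ 3/3 ok
(1,5)+ 2/3 ok
(1,6)# 1/3 unhappy
(2,0)+ 1/1 ok
(2,2)+ 2/2 ok
(2,3)+ 4/4 ok
(2,4)+ 3/3 ok
(2,5)+ 3/3 ok
(2,6)+ 1/2 ok
(3,0)+ 1/2 ok
(3,2)+ 2/3 ok
(3,3)+ 2/2 ok
(4,0)# 0/1 unhappy
(4,2)# 0/1 unhappy
(4,4)+ 0/0 ok

(0,0), (0,1), (0,2), (1,6), (4,0), (4,2)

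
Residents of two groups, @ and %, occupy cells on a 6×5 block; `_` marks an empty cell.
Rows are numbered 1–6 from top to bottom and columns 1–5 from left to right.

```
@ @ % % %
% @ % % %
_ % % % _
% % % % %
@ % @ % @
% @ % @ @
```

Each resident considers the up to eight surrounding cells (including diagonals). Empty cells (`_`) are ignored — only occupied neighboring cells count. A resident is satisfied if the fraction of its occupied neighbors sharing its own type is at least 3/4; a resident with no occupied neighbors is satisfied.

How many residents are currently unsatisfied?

17

(1,1)@ 2/3 unhappy
(1,2)@ 2/5 unhappy
(1,3)% 3/5 unhappy
(1,4)% 5/5 ok
(1,5)% 3/3 ok
(2,1)% 1/4 unhappy
(2,2)@ 2/7 unhappy
(2,3)% 6/8 ok
(2,4)% 7/7 ok
(2,5)% 4/4 ok
(3,2)% 6/7 ok
(3,3)% 7/8 ok
(3,4)% 7/7 ok
(4,1)% 3/4 ok
(4,2)% 5/7 unhappy
(4,3)% 7/8 ok
(4,4)% 5/7 unhappy
(4,5)% 3/4 ok
(5,1)@ 1/5 unhappy
(5,2)% 5/8 unhappy
(5,3)@ 2/8 unhappy
(5,4)% 4/8 unhappy
(5,5)@ 2/5 unhappy
(6,1)% 1/3 unhappy
(6,2)@ 2/5 unhappy
(6,3)% 2/5 unhappy
(6,4)@ 3/5 unhappy
(6,5)@ 2/3 unhappy
Unsatisfied: (1,1), (1,2), (1,3), (2,1), (2,2), (4,2), (4,4), (5,1), (5,2), (5,3), (5,4), (5,5), (6,1), (6,2), (6,3), (6,4), (6,5) — 17 in total.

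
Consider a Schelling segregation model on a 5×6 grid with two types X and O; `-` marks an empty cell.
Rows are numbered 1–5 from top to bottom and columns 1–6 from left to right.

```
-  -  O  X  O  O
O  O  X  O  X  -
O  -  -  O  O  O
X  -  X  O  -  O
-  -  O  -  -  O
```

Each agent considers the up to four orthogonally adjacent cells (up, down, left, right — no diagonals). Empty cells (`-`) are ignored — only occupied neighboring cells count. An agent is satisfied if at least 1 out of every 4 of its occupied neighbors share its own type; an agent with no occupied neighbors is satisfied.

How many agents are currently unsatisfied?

(1,3)O 0/2 unhappy
(1,4)X 0/3 unhappy
(1,5)O 1/3 ok
(1,6)O 1/1 ok
(2,1)O 2/2 ok
(2,2)O 1/2 ok
(2,3)X 0/3 unhappy
(2,4)O 1/4 ok
(2,5)X 0/3 unhappy
(3,1)O 1/2 ok
(3,4)O 3/3 ok
(3,5)O 2/3 ok
(3,6)O 2/2 ok
(4,1)X 0/1 unhappy
(4,3)X 0/2 unhappy
(4,4)O 1/2 ok
(4,6)O 2/2 ok
(5,3)O 0/1 unhappy
(5,6)O 1/1 ok
Unsatisfied: (1,3), (1,4), (2,3), (2,5), (4,1), (4,3), (5,3) — 7 in total.

7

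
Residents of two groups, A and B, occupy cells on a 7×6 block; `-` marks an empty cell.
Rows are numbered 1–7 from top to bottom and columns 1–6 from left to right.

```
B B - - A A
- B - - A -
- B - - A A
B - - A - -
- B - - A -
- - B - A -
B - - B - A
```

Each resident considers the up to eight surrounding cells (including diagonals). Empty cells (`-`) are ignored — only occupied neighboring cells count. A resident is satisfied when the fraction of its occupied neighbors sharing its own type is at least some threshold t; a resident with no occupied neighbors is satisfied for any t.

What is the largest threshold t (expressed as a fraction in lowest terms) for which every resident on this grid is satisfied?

Row 1: (1,1)B 2/2 · (1,2)B 2/2 · (1,5)A 2/2 · (1,6)A 2/2
Row 2: (2,2)B 3/3 · (2,5)A 4/4
Row 3: (3,2)B 2/2 · (3,5)A 3/3 · (3,6)A 2/2
Row 4: (4,1)B 2/2 · (4,4)A 2/2
Row 5: (5,2)B 2/2 · (5,5)A 2/2
Row 6: (6,3)B 2/2 · (6,5)A 2/3
Row 7: (7,1)B — no occupied neighbors · (7,4)B 1/2 · (7,6)A 1/1
The smallest same-type fraction is 1/2 at (7,4), which reduces to 1/2. Any threshold above that leaves this resident unsatisfied.

1/2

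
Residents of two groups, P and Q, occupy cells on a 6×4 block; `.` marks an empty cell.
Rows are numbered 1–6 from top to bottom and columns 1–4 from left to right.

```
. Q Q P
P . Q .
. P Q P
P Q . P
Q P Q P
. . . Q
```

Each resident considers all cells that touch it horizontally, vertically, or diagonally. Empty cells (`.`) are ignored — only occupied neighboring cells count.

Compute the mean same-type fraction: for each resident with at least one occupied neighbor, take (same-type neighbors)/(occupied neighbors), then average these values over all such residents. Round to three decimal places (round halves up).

0.424

(1,2)Q 2/3
(1,3)Q 2/3
(1,4)P 0/2
(2,1)P 1/2
(2,3)Q 3/6
(3,2)P 2/5
(3,3)Q 2/5
(3,4)P 1/3
(4,1)P 2/4
(4,2)Q 3/6
(4,4)P 2/4
(5,1)Q 1/3
(5,2)P 1/4
(5,3)Q 2/5
(5,4)P 1/3
(6,4)Q 1/2
Sum over 16 residents: 2/3 + 2/3 + 0/2 + 1/2 + 3/6 + 2/5 + 2/5 + 1/3 + 2/4 + 3/6 + 2/4 + 1/3 + 1/4 + 2/5 + 1/3 + 1/2 = 407/60; mean = 407/60 ÷ 16 = 407/960 = 0.423958… → 0.424.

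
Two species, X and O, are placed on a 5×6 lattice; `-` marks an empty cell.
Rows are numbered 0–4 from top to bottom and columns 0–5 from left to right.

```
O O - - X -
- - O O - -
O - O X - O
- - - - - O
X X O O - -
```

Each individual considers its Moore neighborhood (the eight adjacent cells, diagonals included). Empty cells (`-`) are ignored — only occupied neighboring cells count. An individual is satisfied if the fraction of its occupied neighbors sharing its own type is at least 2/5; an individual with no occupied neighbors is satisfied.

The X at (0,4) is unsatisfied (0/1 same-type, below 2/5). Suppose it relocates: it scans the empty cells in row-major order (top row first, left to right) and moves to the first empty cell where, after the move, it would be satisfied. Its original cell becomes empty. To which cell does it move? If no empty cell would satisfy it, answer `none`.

Vacating (0,4). Empty cells in order:
  (0,2): 0/3 same-type → still unsatisfied.
  (0,3): 0/2 same-type → still unsatisfied.
  (0,5): 0/0 same-type → satisfied — stop here.

(0,5)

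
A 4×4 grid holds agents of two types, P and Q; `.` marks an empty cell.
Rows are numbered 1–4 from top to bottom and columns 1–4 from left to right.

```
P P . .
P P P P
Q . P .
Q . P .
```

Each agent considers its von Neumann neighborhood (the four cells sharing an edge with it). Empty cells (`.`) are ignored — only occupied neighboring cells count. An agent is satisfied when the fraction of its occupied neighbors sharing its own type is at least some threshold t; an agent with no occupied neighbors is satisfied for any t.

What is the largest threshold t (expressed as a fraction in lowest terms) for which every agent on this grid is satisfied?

(1,1)P 2/2
(1,2)P 2/2
(2,1)P 2/3
(2,2)P 3/3
(2,3)P 3/3
(2,4)P 1/1
(3,1)Q 1/2
(3,3)P 2/2
(4,1)Q 1/1
(4,3)P 1/1
The smallest same-type fraction is 1/2 at (3,1), which reduces to 1/2. Any threshold above that leaves this agent unsatisfied.

1/2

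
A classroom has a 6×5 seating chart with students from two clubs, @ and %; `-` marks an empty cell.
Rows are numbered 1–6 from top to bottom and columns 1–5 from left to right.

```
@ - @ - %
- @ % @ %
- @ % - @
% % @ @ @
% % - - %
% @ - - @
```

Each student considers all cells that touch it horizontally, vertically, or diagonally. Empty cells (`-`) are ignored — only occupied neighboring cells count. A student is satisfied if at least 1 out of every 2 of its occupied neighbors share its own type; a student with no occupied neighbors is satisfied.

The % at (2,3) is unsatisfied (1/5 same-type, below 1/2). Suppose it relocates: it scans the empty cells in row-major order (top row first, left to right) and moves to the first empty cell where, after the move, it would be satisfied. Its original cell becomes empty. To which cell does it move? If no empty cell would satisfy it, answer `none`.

Vacating (2,3). Empty cells in order:
  (1,2): 0/3 same-type → still unsatisfied.
  (1,4): 2/4 same-type → satisfied — stop here.

(1,4)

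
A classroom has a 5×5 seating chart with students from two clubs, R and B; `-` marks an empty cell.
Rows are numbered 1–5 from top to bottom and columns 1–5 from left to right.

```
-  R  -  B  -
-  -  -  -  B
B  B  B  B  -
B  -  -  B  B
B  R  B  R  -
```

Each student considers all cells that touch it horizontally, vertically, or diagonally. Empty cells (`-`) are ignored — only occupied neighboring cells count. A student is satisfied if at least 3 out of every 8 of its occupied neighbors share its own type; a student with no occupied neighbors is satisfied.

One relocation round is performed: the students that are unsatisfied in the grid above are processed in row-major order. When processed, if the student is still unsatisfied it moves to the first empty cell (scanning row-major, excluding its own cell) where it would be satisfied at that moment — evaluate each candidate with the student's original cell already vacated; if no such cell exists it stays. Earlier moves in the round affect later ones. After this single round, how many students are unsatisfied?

0

Initially unsatisfied (in order): (5,2), (5,3), (5,4).
  (5,2) → (1,1).
  (5,3): now satisfied by earlier moves; stays.
  (5,4) → (1,3).
Resulting grid:
R R R B -
- - - - B
B B B B -
B - - B B
B - B - -
All satisfied now.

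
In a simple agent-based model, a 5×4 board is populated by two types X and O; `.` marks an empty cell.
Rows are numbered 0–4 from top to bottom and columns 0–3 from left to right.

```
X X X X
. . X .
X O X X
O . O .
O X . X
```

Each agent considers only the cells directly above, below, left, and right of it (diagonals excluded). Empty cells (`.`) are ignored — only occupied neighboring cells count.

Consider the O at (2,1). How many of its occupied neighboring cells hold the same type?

0

Occupied neighbors of (2,1): (2,0)=X, (2,2)=X.
Same type (O): 0 of 2.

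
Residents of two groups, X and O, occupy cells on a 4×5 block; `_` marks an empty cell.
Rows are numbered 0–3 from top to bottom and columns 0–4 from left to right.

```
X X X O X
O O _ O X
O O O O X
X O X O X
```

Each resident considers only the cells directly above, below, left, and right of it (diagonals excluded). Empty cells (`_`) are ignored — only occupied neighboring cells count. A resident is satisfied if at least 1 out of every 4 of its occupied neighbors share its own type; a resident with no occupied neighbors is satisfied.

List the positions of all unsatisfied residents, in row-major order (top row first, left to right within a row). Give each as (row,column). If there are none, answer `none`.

Row 0: (0,0)X 1/2 ok · (0,1)X 2/3 ok · (0,2)X 1/2 ok · (0,3)O 1/3 ok · (0,4)X 1/2 ok
Row 1: (1,0)O 2/3 ok · (1,1)O 2/3 ok · (1,3)O 2/3 ok · (1,4)X 2/3 ok
Row 2: (2,0)O 2/3 ok · (2,1)O 4/4 ok · (2,2)O 2/3 ok · (2,3)O 3/4 ok · (2,4)X 2/3 ok
Row 3: (3,0)X 0/2 unhappy · (3,1)O 1/3 ok · (3,2)X 0/3 unhappy · (3,3)O 1/3 ok · (3,4)X 1/2 ok

(3,0), (3,2)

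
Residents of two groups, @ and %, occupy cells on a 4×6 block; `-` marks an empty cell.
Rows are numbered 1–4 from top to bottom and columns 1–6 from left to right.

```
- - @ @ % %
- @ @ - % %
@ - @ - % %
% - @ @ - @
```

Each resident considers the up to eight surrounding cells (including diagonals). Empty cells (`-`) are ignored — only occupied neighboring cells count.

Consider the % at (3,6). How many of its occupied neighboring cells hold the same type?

3

Occupied neighbors of (3,6): (2,5)=%, (2,6)=%, (3,5)=%, (4,6)=@.
Same type (%): 3 of 4.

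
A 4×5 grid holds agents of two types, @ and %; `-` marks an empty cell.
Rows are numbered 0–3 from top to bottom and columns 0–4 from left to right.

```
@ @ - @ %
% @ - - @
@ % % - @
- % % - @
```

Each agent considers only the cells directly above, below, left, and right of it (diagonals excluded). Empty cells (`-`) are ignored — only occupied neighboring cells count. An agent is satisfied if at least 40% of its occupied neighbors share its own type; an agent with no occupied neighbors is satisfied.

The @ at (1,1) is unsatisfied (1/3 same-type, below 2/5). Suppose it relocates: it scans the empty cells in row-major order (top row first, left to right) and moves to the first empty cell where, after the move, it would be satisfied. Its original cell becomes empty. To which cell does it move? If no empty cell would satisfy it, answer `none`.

Vacating (1,1). Empty cells in order:
  (0,2): 2/2 same-type → satisfied — stop here.

(0,2)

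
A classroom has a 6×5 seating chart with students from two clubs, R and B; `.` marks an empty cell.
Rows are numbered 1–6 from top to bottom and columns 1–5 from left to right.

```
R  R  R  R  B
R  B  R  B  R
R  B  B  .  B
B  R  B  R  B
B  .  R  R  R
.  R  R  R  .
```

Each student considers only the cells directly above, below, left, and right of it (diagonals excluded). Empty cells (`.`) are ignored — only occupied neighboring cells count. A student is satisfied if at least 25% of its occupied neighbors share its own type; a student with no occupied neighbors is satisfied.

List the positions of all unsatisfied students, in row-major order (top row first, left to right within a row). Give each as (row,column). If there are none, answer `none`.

(1,5), (2,4), (2,5), (4,2)

(1,1)R 2/2 satisfied
(1,2)R 2/3 satisfied
(1,3)R 3/3 satisfied
(1,4)R 1/3 satisfied
(1,5)B 0/2 not
(2,1)R 2/3 satisfied
(2,2)B 1/4 satisfied
(2,3)R 1/4 satisfied
(2,4)B 0/3 not
(2,5)R 0/3 not
(3,1)R 1/3 satisfied
(3,2)B 2/4 satisfied
(3,3)B 2/3 satisfied
(3,5)B 1/2 satisfied
(4,1)B 1/3 satisfied
(4,2)R 0/3 not
(4,3)B 1/4 satisfied
(4,4)R 1/3 satisfied
(4,5)B 1/3 satisfied
(5,1)B 1/1 satisfied
(5,3)R 2/3 satisfied
(5,4)R 4/4 satisfied
(5,5)R 1/2 satisfied
(6,2)R 1/1 satisfied
(6,3)R 3/3 satisfied
(6,4)R 2/2 satisfied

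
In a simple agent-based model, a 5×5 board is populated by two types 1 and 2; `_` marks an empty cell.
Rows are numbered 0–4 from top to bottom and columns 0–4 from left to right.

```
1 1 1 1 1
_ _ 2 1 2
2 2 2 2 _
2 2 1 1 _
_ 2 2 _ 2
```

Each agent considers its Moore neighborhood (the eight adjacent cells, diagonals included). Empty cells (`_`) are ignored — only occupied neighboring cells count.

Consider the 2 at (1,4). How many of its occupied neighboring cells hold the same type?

Occupied neighbors of (1,4): (0,3)=1, (0,4)=1, (1,3)=1, (2,3)=2.
Same type (2): 1 of 4.

1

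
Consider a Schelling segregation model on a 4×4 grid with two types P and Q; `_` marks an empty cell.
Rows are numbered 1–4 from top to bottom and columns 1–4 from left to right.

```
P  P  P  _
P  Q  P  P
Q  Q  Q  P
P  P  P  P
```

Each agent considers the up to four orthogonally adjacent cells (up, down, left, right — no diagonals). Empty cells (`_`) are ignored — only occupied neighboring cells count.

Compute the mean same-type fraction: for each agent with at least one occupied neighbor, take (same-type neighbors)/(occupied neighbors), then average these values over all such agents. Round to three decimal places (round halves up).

0.639

Row 1: (1,1)P 2/2 · (1,2)P 2/3 · (1,3)P 2/2
Row 2: (2,1)P 1/3 · (2,2)Q 1/4 · (2,3)P 2/4 · (2,4)P 2/2
Row 3: (3,1)Q 1/3 · (3,2)Q 3/4 · (3,3)Q 1/4 · (3,4)P 2/3
Row 4: (4,1)P 1/2 · (4,2)P 2/3 · (4,3)P 2/3 · (4,4)P 2/2
Sum over 15 agents: 2/2 + 2/3 + 2/2 + 1/3 + 1/4 + 2/4 + 2/2 + 1/3 + 3/4 + 1/4 + 2/3 + 1/2 + 2/3 + 2/3 + 2/2 = 115/12; mean = 115/12 ÷ 15 = 23/36 = 0.638888… → 0.639.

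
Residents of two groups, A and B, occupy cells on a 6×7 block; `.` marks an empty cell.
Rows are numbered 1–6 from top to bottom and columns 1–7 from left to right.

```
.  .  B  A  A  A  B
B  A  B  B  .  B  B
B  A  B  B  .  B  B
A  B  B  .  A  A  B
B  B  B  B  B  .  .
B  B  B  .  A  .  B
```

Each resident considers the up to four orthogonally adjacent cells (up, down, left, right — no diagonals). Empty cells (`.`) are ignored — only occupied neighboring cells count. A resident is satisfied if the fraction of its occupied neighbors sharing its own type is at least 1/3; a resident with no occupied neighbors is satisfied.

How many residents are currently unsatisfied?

3

Row 1: (1,3)B 1/2 ok · (1,4)A 1/3 ok · (1,5)A 2/2 ok · (1,6)A 1/3 ok · (1,7)B 1/2 ok
Row 2: (2,1)B 1/2 ok · (2,2)A 1/3 ok · (2,3)B 3/4 ok · (2,4)B 2/3 ok · (2,6)B 2/3 ok · (2,7)B 3/3 ok
Row 3: (3,1)B 1/3 ok · (3,2)A 1/4 unhappy · (3,3)B 3/4 ok · (3,4)B 2/2 ok · (3,6)B 2/3 ok · (3,7)B 3/3 ok
Row 4: (4,1)A 0/3 unhappy · (4,2)B 2/4 ok · (4,3)B 3/3 ok · (4,5)A 1/2 ok · (4,6)A 1/3 ok · (4,7)B 1/2 ok
Row 5: (5,1)B 2/3 ok · (5,2)B 4/4 ok · (5,3)B 4/4 ok · (5,4)B 2/2 ok · (5,5)B 1/3 ok
Row 6: (6,1)B 2/2 ok · (6,2)B 3/3 ok · (6,3)B 2/2 ok · (6,5)A 0/1 unhappy · (6,7)B 0/0 ok
Unsatisfied: (3,2), (4,1), (6,5) — 3 in total.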